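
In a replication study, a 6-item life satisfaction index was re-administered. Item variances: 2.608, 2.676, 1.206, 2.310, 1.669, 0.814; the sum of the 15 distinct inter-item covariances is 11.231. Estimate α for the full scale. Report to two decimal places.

ΣVar(i) = 2.608 + 2.676 + 1.206 + 2.310 + 1.669 + 0.814 = 11.283
Sum of distinct covariances = 11.231
σ²_T = ΣVar(i) + 2·Σcov = 11.283 + 2 × 11.231 = 33.745
α = (6/5)·(1 − 11.283/33.745) = 0.80

α = 0.80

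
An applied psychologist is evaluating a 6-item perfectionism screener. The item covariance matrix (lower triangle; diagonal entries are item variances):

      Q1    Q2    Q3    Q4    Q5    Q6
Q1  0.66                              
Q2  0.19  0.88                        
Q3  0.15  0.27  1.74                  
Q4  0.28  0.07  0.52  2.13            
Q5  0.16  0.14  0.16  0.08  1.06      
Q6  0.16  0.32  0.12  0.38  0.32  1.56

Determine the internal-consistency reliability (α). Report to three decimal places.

α = 0.543

sum of item variances = 0.66 + 0.88 + 1.74 + 2.13 + 1.06 + 1.56 = 8.03
Σ_{i<j} σ_ij = 3.32
total variance = 8.03 + 2 × 3.32 = 14.67
α = (k/(k−1))·(1 − sum of item variances/total variance) = (6/5)·(1 − 8.03/14.67) = 0.543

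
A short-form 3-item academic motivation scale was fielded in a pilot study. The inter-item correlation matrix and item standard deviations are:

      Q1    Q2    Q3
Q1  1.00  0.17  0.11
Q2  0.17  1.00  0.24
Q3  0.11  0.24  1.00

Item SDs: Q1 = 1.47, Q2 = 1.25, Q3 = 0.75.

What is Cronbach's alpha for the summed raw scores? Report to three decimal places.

α = 0.353

Σσ²ᵢ = 1.47² + 1.25² + 0.75² = 4.2859
Covariances σ_ij = r_ij · s_i · s_j:
  σ(Q1,Q2) = 0.17 × 1.47 × 1.25 = 0.3124
  σ(Q1,Q3) = 0.11 × 1.47 × 0.75 = 0.1213
  σ(Q2,Q3) = 0.24 × 1.25 × 0.75 = 0.2250
σ²_T = Σσ²ᵢ + 2·Σσ_ij = 4.2859 + 2 × 0.6587 = 5.6033
α = (3/2)·(1 − 4.2859/5.6033) = 0.353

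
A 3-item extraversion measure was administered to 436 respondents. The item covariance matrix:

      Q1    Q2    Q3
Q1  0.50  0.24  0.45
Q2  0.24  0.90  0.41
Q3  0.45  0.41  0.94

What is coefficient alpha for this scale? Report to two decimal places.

α = 0.73

sum of item variances = 0.50 + 0.90 + 0.94 = 2.34
Sum of the distinct covariances = 1.10
Var(T) = 2.34 + 2 × 1.10 = 4.54
α = (k/(k−1))·(1 − sum of item variances/Var(T)) = (3/2)·(1 − 2.34/4.54) = 0.73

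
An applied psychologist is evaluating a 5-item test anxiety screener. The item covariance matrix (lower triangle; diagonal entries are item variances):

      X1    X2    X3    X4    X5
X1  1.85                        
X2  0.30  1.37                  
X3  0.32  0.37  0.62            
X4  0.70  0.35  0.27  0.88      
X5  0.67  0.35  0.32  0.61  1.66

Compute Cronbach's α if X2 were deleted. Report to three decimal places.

Remaining items: X1, X3, X4, X5 (k = 4).
Σσ²ᵢ = 1.85 + 0.62 + 0.88 + 1.66 = 5.01
σ²_T = 5.01 + 2 × 2.89 = 10.79
α (item deleted) = (4/3)·(1 − 5.01/10.79) = 0.714

α = 0.714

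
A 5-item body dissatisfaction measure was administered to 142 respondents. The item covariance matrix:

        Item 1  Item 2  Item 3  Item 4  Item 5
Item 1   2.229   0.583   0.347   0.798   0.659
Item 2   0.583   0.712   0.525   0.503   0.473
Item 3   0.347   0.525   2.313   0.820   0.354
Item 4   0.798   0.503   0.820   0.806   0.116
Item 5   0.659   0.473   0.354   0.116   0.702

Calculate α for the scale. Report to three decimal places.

Σσᵢ² = 2.229 + 0.712 + 2.313 + 0.806 + 0.702 = 6.762
Σ_{i<j} σ_ij = 5.178
σ²_total = 6.762 + 2 × 5.178 = 17.118
α = (k/(k−1))·(1 − Σσᵢ²/σ²_total) = (5/4)·(1 − 6.762/17.118) = 0.756

α = 0.756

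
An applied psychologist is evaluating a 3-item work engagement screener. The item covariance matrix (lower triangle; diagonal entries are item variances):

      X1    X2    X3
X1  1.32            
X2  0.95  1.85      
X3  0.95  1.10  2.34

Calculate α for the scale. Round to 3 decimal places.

Σσᵢ² = 1.32 + 1.85 + 2.34 = 5.51
Sum of the distinct covariances = 3.00
σ²_T = 5.51 + 2 × 3.00 = 11.51
α = (k/(k−1))·(1 − Σσᵢ²/σ²_T) = (3/2)·(1 − 5.51/11.51) = 0.782

α = 0.782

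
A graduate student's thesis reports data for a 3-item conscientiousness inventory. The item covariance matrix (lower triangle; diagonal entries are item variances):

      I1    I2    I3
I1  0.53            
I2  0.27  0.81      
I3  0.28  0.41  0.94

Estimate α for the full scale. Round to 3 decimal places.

ΣVar(i) = 0.53 + 0.81 + 0.94 = 2.28
Σ_{i<j} σ_ij = 0.96
total variance = 2.28 + 2 × 0.96 = 4.20
α = (k/(k−1))·(1 − ΣVar(i)/total variance) = (3/2)·(1 − 2.28/4.20) = 0.686

α = 0.686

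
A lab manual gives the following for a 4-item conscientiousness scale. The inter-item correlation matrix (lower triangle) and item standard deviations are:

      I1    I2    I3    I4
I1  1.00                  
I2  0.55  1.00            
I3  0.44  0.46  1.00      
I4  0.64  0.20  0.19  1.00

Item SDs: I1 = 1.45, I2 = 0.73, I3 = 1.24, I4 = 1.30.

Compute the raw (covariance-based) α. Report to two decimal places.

Σσ²ᵢ = 1.45² + 0.73² + 1.24² + 1.30² = 5.8630
Covariances σ_ij = r_ij · s_i · s_j:
  σ(I1,I2) = 0.55 × 1.45 × 0.73 = 0.5822
  σ(I1,I3) = 0.44 × 1.45 × 1.24 = 0.7911
  σ(I1,I4) = 0.64 × 1.45 × 1.30 = 1.2064
  σ(I2,I3) = 0.46 × 0.73 × 1.24 = 0.4164
  σ(I2,I4) = 0.20 × 0.73 × 1.30 = 0.1898
  σ(I3,I4) = 0.19 × 1.24 × 1.30 = 0.3063
σ²_T = Σσ²ᵢ + 2·Σσ_ij = 5.8630 + 2 × 3.4922 = 12.8474
α = (4/3)·(1 − 5.8630/12.8474) = 0.72

α = 0.72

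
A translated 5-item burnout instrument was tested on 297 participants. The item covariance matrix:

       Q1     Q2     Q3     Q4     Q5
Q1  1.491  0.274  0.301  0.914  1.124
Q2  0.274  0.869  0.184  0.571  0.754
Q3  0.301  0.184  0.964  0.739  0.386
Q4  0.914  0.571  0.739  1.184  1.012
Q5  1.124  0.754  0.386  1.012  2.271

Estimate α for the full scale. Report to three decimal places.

Σσ²ᵢ = 1.491 + 0.869 + 0.964 + 1.184 + 2.271 = 6.779
Σ_{i<j} σ_ij = 6.259
σ²_T = 6.779 + 2 × 6.259 = 19.297
α = (k/(k−1))·(1 − Σσ²ᵢ/σ²_T) = (5/4)·(1 − 6.779/19.297) = 0.811

α = 0.811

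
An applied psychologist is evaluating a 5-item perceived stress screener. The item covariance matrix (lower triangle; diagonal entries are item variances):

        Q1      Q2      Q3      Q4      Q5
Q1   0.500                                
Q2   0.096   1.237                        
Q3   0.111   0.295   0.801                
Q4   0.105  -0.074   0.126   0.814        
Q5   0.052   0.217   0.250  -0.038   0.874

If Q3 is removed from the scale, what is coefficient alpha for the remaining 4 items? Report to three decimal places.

Remaining items: Q1, Q2, Q4, Q5 (k = 4).
Σσᵢ² = 0.500 + 1.237 + 0.814 + 0.874 = 3.425
total variance = 3.425 + 2 × 0.358 = 4.141
α (item deleted) = (4/3)·(1 − 3.425/4.141) = 0.231

α = 0.231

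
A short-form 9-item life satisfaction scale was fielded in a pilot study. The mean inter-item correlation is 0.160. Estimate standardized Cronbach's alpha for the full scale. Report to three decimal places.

Standardized α = k·r̄ / (1 + (k−1)·r̄) = 9 × 0.160 / (1 + 8 × 0.160)
  = 1.4400 / 2.2800 = 0.632

standardized Cronbach's alpha = 0.632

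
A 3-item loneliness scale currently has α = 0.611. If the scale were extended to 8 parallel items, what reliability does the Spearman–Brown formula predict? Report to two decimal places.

Length factor m = 8/3 = 2.6667
α' = m·α / (1 + (m−1)·α)
   = 8/3 × 0.611 / (1 + (8/3 − 1) × 0.611)
   = 1.6293 / 2.0183 = 0.81

predicted reliability = 0.81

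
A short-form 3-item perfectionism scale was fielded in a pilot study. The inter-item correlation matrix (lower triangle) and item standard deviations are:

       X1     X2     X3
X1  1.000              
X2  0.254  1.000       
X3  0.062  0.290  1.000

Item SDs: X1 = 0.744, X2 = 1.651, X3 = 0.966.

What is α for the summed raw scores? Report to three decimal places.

Σσ²ᵢ = 0.744² + 1.651² + 0.966² = 4.2125
Covariances σ_ij = r_ij · s_i · s_j:
  σ(X1,X2) = 0.254 × 0.744 × 1.651 = 0.3120
  σ(X1,X3) = 0.062 × 0.744 × 0.966 = 0.0446
  σ(X2,X3) = 0.290 × 1.651 × 0.966 = 0.4625
σ²_T = Σσ²ᵢ + 2·Σσ_ij = 4.2125 + 2 × 0.8191 = 5.8507
α = (3/2)·(1 − 4.2125/5.8507) = 0.420

α = 0.420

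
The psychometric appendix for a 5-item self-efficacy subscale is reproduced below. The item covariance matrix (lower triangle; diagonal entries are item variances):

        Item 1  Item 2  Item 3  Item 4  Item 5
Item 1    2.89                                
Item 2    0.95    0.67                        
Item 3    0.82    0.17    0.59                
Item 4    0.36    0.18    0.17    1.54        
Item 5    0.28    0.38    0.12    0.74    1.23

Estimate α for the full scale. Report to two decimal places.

Σσ²ᵢ = 2.89 + 0.67 + 0.59 + 1.54 + 1.23 = 6.92
Sum of off-diagonal covariances = 4.17
total variance = 6.92 + 2 × 4.17 = 15.26
α = (k/(k−1))·(1 − Σσ²ᵢ/total variance) = (5/4)·(1 − 6.92/15.26) = 0.68

α = 0.68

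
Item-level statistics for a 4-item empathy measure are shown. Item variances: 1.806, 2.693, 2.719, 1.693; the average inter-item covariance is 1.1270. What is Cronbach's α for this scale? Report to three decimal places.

sum of item variances = 1.806 + 2.693 + 2.719 + 1.693 = 8.911
Sum of the 6 distinct covariances = 6 × 1.1270 = 6.7620
σ²_T = sum of item variances + 2·Σcov = 8.911 + 2 × 6.7620 = 22.4350
α = (4/3)·(1 − 8.911/22.4350) = 0.804

Cronbach's α = 0.804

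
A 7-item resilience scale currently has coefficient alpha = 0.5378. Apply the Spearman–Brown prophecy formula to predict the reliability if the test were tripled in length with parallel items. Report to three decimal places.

predicted reliability = 0.777

Length factor m = 3
α' = m·α / (1 + (m−1)·α)
   = 3 × 0.5378 / (1 + (3 − 1) × 0.5378)
   = 1.6134 / 2.0756 = 0.777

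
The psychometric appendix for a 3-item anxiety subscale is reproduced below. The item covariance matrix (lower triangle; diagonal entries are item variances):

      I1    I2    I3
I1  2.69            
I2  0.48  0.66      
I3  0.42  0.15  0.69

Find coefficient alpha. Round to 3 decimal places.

Σσᵢ² = 2.69 + 0.66 + 0.69 = 4.04
Sum of the distinct covariances = 1.05
Var(T) = 4.04 + 2 × 1.05 = 6.14
α = (k/(k−1))·(1 − Σσᵢ²/Var(T)) = (3/2)·(1 − 4.04/6.14) = 0.513

coefficient alpha = 0.513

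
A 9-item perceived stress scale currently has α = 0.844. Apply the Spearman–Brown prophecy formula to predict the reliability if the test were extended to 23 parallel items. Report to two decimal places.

Length factor m = 23/9 = 2.5556
α' = m·α / (1 + (m−1)·α)
   = 23/9 × 0.844 / (1 + (23/9 − 1) × 0.844)
   = 2.1569 / 2.3129 = 0.93

predicted reliability = 0.93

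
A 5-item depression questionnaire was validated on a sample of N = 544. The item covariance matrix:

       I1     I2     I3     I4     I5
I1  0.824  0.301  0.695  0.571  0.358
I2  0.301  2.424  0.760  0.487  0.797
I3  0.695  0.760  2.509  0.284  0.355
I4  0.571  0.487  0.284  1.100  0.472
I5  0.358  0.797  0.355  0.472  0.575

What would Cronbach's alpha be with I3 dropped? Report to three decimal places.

Cronbach's alpha = 0.731

Remaining items: I1, I2, I4, I5 (k = 4).
sum of item variances = 0.824 + 2.424 + 1.100 + 0.575 = 4.923
σ²_T = 4.923 + 2 × 2.986 = 10.895
α (item deleted) = (4/3)·(1 − 4.923/10.895) = 0.731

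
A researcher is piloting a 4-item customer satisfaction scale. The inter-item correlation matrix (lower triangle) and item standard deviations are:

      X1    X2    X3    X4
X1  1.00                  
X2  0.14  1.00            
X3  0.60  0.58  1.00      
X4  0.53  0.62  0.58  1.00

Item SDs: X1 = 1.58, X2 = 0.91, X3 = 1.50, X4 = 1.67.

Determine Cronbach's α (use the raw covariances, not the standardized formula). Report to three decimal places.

Σσ²ᵢ = 1.58² + 0.91² + 1.50² + 1.67² = 8.3634
Covariances σ_ij = r_ij · s_i · s_j:
  σ(X1,X2) = 0.14 × 1.58 × 0.91 = 0.2013
  σ(X1,X3) = 0.60 × 1.58 × 1.50 = 1.4220
  σ(X1,X4) = 0.53 × 1.58 × 1.67 = 1.3985
  σ(X2,X3) = 0.58 × 0.91 × 1.50 = 0.7917
  σ(X2,X4) = 0.62 × 0.91 × 1.67 = 0.9422
  σ(X3,X4) = 0.58 × 1.50 × 1.67 = 1.4529
σ²_T = Σσ²ᵢ + 2·Σσ_ij = 8.3634 + 2 × 6.2086 = 20.7806
α = (4/3)·(1 − 8.3634/20.7806) = 0.797

Cronbach's α = 0.797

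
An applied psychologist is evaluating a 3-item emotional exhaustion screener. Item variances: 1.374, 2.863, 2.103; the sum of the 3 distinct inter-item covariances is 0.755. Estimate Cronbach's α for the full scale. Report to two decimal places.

ΣVar(i) = 1.374 + 2.863 + 2.103 = 6.340
Sum of distinct covariances = 0.755
σ²_T = ΣVar(i) + 2·Σcov = 6.340 + 2 × 0.755 = 7.850
α = (3/2)·(1 − 6.340/7.850) = 0.29

α = 0.29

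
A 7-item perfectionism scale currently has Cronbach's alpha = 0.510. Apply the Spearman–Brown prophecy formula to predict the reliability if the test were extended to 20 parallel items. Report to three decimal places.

predicted reliability = 0.748

Length factor m = 20/7 = 2.8571
α' = m·α / (1 + (m−1)·α)
   = 20/7 × 0.510 / (1 + (20/7 − 1) × 0.510)
   = 1.4571 / 1.9471 = 0.748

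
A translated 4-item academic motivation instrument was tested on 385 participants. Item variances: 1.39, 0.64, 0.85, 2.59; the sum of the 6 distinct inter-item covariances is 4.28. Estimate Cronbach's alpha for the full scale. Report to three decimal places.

Cronbach's alpha = 0.813

Σσ²ᵢ = 1.39 + 0.64 + 0.85 + 2.59 = 5.47
Sum of distinct covariances = 4.28
Var(T) = Σσ²ᵢ + 2·Σcov = 5.47 + 2 × 4.28 = 14.03
α = (4/3)·(1 − 5.47/14.03) = 0.813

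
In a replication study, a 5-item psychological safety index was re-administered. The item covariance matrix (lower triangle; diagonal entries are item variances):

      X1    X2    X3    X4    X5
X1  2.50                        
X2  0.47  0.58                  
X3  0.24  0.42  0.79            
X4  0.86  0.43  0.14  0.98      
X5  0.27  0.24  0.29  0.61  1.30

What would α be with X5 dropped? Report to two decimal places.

α = 0.68

Remaining items: X1, X2, X3, X4 (k = 4).
sum of item variances = 2.50 + 0.58 + 0.79 + 0.98 = 4.85
σ²_total = 4.85 + 2 × 2.56 = 9.97
α (item deleted) = (4/3)·(1 − 4.85/9.97) = 0.68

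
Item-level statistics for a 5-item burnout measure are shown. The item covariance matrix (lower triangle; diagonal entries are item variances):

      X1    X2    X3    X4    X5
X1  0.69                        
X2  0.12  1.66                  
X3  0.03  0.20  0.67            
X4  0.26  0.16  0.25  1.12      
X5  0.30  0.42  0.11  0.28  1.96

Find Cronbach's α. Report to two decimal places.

α = 0.51

ΣVar(i) = 0.69 + 1.66 + 0.67 + 1.12 + 1.96 = 6.10
Σ_{i<j} σ_ij = 2.13
σ²_total = 6.10 + 2 × 2.13 = 10.36
α = (k/(k−1))·(1 − ΣVar(i)/σ²_total) = (5/4)·(1 − 6.10/10.36) = 0.51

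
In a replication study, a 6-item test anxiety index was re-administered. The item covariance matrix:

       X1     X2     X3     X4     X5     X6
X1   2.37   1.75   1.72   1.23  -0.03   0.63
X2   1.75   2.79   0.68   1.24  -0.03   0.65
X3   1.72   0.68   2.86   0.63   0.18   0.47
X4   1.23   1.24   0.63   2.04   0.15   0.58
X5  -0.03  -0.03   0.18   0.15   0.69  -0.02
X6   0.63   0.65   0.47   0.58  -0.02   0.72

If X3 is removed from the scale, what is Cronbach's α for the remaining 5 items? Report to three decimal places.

Remaining items: X1, X2, X4, X5, X6 (k = 5).
Σσᵢ² = 2.37 + 2.79 + 2.04 + 0.69 + 0.72 = 8.61
total variance = 8.61 + 2 × 6.15 = 20.91
α (item deleted) = (5/4)·(1 − 8.61/20.91) = 0.735

Cronbach's α = 0.735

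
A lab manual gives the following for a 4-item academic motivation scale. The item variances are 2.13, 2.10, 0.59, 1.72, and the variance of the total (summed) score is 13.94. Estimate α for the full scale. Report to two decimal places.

sum of item variances = 2.13 + 2.10 + 0.59 + 1.72 = 6.54
α = (k/(k−1))·(1 − sum of item variances/σ²_T) = (4/3)·(1 − 6.54/13.94) = 0.71

α = 0.71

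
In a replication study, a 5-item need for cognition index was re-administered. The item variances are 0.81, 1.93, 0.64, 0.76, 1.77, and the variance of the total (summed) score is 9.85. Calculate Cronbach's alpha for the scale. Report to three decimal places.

Cronbach's alpha = 0.500

ΣVar(i) = 0.81 + 1.93 + 0.64 + 0.76 + 1.77 = 5.91
α = (k/(k−1))·(1 − ΣVar(i)/total variance) = (5/4)·(1 − 5.91/9.85) = 0.500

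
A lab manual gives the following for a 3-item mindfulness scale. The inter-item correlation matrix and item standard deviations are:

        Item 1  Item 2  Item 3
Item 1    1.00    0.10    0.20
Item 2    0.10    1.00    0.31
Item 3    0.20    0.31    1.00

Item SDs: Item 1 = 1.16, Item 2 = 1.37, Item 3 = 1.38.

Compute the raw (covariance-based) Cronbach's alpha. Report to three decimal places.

Cronbach's alpha = 0.440

Σσ²ᵢ = 1.16² + 1.37² + 1.38² = 5.1269
Covariances σ_ij = r_ij · s_i · s_j:
  σ(Item 1,Item 2) = 0.10 × 1.16 × 1.37 = 0.1589
  σ(Item 1,Item 3) = 0.20 × 1.16 × 1.38 = 0.3202
  σ(Item 2,Item 3) = 0.31 × 1.37 × 1.38 = 0.5861
σ²_T = Σσ²ᵢ + 2·Σσ_ij = 5.1269 + 2 × 1.0652 = 7.2573
α = (3/2)·(1 − 5.1269/7.2573) = 0.440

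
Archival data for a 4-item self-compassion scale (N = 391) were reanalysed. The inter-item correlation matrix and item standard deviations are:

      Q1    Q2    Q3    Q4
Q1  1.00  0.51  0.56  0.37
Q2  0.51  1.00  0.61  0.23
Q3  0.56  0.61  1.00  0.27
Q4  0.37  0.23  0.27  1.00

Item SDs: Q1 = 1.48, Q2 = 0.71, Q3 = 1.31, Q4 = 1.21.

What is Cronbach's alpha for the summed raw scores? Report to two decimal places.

α = 0.72

Σσ²ᵢ = 1.48² + 0.71² + 1.31² + 1.21² = 5.8747
Covariances σ_ij = r_ij · s_i · s_j:
  σ(Q1,Q2) = 0.51 × 1.48 × 0.71 = 0.5359
  σ(Q1,Q3) = 0.56 × 1.48 × 1.31 = 1.0857
  σ(Q1,Q4) = 0.37 × 1.48 × 1.21 = 0.6626
  σ(Q2,Q3) = 0.61 × 0.71 × 1.31 = 0.5674
  σ(Q2,Q4) = 0.23 × 0.71 × 1.21 = 0.1976
  σ(Q3,Q4) = 0.27 × 1.31 × 1.21 = 0.4280
σ²_T = Σσ²ᵢ + 2·Σσ_ij = 5.8747 + 2 × 3.4772 = 12.8291
α = (4/3)·(1 − 5.8747/12.8291) = 0.72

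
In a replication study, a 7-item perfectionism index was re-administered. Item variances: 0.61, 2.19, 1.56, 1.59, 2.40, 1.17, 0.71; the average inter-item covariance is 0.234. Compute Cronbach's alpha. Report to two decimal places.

Σσ²ᵢ = 0.61 + 2.19 + 1.56 + 1.59 + 2.40 + 1.17 + 0.71 = 10.23
Sum of the 21 distinct covariances = 21 × 0.234 = 4.914
σ²_total = Σσ²ᵢ + 2·Σcov = 10.23 + 2 × 4.914 = 20.058
α = (7/6)·(1 − 10.23/20.058) = 0.57

Cronbach's alpha = 0.57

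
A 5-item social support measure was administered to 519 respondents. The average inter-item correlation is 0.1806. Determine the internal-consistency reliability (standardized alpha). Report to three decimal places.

Standardized α = k·r̄ / (1 + (k−1)·r̄) = 5 × 0.1806 / (1 + 4 × 0.1806)
  = 0.9030 / 1.7224 = 0.524

α = 0.524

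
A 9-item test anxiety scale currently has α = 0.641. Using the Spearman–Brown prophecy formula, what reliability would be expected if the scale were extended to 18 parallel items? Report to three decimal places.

Length factor m = 18/9 = 2.0000
α' = m·α / (1 + (m−1)·α)
   = 18/9 × 0.641 / (1 + (18/9 − 1) × 0.641)
   = 1.2820 / 1.6410 = 0.781

predicted reliability = 0.781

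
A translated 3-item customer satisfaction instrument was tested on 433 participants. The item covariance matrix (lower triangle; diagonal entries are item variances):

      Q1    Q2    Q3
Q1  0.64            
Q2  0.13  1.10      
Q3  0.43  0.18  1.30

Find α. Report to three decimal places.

α = 0.491

Σσᵢ² = 0.64 + 1.10 + 1.30 = 3.04
Sum of the distinct covariances = 0.74
Var(T) = 3.04 + 2 × 0.74 = 4.52
α = (k/(k−1))·(1 − Σσᵢ²/Var(T)) = (3/2)·(1 − 3.04/4.52) = 0.491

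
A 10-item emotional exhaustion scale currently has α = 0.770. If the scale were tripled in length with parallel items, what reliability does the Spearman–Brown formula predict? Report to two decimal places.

Length factor m = 3
α' = m·α / (1 + (m−1)·α)
   = 3 × 0.770 / (1 + (3 − 1) × 0.770)
   = 2.3100 / 2.5400 = 0.91

predicted reliability = 0.91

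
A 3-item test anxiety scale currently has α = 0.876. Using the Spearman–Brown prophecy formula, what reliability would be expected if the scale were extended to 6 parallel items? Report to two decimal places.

predicted reliability = 0.93

Length factor m = 6/3 = 2.0000
α' = m·α / (1 + (m−1)·α)
   = 6/3 × 0.876 / (1 + (6/3 − 1) × 0.876)
   = 1.7520 / 1.8760 = 0.93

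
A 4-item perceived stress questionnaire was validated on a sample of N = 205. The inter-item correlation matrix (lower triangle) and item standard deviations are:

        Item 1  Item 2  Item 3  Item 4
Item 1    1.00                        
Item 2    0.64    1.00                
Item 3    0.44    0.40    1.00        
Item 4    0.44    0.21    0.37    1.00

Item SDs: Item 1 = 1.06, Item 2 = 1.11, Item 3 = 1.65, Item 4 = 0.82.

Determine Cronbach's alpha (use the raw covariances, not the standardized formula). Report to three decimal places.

α = 0.715

Σσ²ᵢ = 1.06² + 1.11² + 1.65² + 0.82² = 5.7506
Covariances σ_ij = r_ij · s_i · s_j:
  σ(Item 1,Item 2) = 0.64 × 1.06 × 1.11 = 0.7530
  σ(Item 1,Item 3) = 0.44 × 1.06 × 1.65 = 0.7696
  σ(Item 1,Item 4) = 0.44 × 1.06 × 0.82 = 0.3824
  σ(Item 2,Item 3) = 0.40 × 1.11 × 1.65 = 0.7326
  σ(Item 2,Item 4) = 0.21 × 1.11 × 0.82 = 0.1911
  σ(Item 3,Item 4) = 0.37 × 1.65 × 0.82 = 0.5006
σ²_T = Σσ²ᵢ + 2·Σσ_ij = 5.7506 + 2 × 3.3293 = 12.4092
α = (4/3)·(1 − 5.7506/12.4092) = 0.715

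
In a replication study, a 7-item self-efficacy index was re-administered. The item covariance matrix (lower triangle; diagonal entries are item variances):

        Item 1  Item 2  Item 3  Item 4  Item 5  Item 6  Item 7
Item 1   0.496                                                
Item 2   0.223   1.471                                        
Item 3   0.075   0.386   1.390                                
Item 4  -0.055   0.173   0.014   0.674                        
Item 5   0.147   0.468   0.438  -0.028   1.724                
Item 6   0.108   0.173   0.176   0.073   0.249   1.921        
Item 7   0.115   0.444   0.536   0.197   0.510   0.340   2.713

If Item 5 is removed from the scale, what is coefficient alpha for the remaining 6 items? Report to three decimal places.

coefficient alpha = 0.489

Remaining items: Item 1, Item 2, Item 3, Item 4, Item 6, Item 7 (k = 6).
sum of item variances = 0.496 + 1.471 + 1.390 + 0.674 + 1.921 + 2.713 = 8.665
σ²_T = 8.665 + 2 × 2.978 = 14.621
α (item deleted) = (6/5)·(1 − 8.665/14.621) = 0.489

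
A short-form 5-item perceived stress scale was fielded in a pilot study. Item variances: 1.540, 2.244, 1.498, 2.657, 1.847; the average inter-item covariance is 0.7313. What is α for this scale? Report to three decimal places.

α = 0.749

ΣVar(i) = 1.540 + 2.244 + 1.498 + 2.657 + 1.847 = 9.786
Sum of the 10 distinct covariances = 10 × 0.7313 = 7.3130
total variance = ΣVar(i) + 2·Σcov = 9.786 + 2 × 7.3130 = 24.4120
α = (5/4)·(1 − 9.786/24.4120) = 0.749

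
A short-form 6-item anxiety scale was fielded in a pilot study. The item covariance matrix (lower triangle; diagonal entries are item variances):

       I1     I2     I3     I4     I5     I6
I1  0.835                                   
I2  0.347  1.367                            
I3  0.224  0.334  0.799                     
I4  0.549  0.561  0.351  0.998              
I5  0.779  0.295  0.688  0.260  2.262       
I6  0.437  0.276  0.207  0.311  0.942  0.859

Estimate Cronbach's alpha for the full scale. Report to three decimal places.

ΣVar(i) = 0.835 + 1.367 + 0.799 + 0.998 + 2.262 + 0.859 = 7.120
Sum of the distinct covariances = 6.561
σ²_total = 7.120 + 2 × 6.561 = 20.242
α = (k/(k−1))·(1 − ΣVar(i)/σ²_total) = (6/5)·(1 − 7.120/20.242) = 0.778

α = 0.778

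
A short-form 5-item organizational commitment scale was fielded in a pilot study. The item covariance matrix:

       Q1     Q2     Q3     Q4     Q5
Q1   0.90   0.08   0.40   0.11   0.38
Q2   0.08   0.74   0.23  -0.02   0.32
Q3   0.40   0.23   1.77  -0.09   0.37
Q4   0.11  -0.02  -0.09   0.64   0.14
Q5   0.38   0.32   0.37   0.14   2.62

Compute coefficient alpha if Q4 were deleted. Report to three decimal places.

Remaining items: Q1, Q2, Q3, Q5 (k = 4).
sum of item variances = 0.90 + 0.74 + 1.77 + 2.62 = 6.03
σ²_T = 6.03 + 2 × 1.78 = 9.59
α (item deleted) = (4/3)·(1 − 6.03/9.59) = 0.495

α = 0.495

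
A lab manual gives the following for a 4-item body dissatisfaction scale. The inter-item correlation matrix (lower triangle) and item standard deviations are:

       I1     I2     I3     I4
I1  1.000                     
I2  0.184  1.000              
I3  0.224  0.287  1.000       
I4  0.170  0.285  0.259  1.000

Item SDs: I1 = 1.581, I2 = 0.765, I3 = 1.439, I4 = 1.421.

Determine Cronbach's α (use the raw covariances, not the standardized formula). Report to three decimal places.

Cronbach's α = 0.517

Σσ²ᵢ = 1.581² + 0.765² + 1.439² + 1.421² = 7.1747
Covariances σ_ij = r_ij · s_i · s_j:
  σ(I1,I2) = 0.184 × 1.581 × 0.765 = 0.2225
  σ(I1,I3) = 0.224 × 1.581 × 1.439 = 0.5096
  σ(I1,I4) = 0.170 × 1.581 × 1.421 = 0.3819
  σ(I2,I3) = 0.287 × 0.765 × 1.439 = 0.3159
  σ(I2,I4) = 0.285 × 0.765 × 1.421 = 0.3098
  σ(I3,I4) = 0.259 × 1.439 × 1.421 = 0.5296
σ²_T = Σσ²ᵢ + 2·Σσ_ij = 7.1747 + 2 × 2.2693 = 11.7133
α = (4/3)·(1 − 7.1747/11.7133) = 0.517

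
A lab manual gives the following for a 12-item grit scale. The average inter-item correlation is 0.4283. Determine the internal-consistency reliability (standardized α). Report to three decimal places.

α = 0.900

Standardized α = k·r̄ / (1 + (k−1)·r̄) = 12 × 0.4283 / (1 + 11 × 0.4283)
  = 5.1396 / 5.7113 = 0.900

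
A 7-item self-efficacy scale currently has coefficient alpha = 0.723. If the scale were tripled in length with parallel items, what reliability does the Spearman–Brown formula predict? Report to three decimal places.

predicted reliability = 0.887

Length factor m = 3
α' = m·α / (1 + (m−1)·α)
   = 3 × 0.723 / (1 + (3 − 1) × 0.723)
   = 2.1690 / 2.4460 = 0.887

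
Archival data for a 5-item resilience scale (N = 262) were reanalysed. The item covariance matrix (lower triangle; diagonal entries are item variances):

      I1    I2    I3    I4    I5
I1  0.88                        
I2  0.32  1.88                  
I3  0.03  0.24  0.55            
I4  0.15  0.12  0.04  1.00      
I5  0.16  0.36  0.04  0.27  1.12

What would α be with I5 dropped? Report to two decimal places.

Remaining items: I1, I2, I3, I4 (k = 4).
sum of item variances = 0.88 + 1.88 + 0.55 + 1.00 = 4.31
σ²_total = 4.31 + 2 × 0.90 = 6.11
α (item deleted) = (4/3)·(1 − 4.31/6.11) = 0.39

α = 0.39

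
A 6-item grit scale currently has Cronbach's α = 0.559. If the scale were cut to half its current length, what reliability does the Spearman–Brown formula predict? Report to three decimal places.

Length factor m = 1/2
α' = m·α / (1 − (1−m)·α)
   = 1/2 × 0.559 / (1 − (1 − 1/2) × 0.559)
   = 0.2795 / 0.7205 = 0.388

predicted reliability = 0.388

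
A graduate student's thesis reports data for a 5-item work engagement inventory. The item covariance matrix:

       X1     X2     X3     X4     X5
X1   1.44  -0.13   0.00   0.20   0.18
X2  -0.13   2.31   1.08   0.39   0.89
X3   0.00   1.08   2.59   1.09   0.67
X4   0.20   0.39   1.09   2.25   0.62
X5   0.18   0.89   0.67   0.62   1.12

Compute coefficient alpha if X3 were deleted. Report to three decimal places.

Remaining items: X1, X2, X4, X5 (k = 4).
sum of item variances = 1.44 + 2.31 + 2.25 + 1.12 = 7.12
σ²_T = 7.12 + 2 × 2.15 = 11.42
α (item deleted) = (4/3)·(1 − 7.12/11.42) = 0.502

coefficient alpha = 0.502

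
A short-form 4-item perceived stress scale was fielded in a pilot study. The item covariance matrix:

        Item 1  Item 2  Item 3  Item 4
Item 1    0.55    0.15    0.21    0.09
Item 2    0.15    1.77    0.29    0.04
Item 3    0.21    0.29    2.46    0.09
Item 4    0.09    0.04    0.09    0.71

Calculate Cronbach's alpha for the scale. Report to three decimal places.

sum of item variances = 0.55 + 1.77 + 2.46 + 0.71 = 5.49
Σ_{i<j} σ_ij = 0.87
total variance = 5.49 + 2 × 0.87 = 7.23
α = (k/(k−1))·(1 − sum of item variances/total variance) = (4/3)·(1 − 5.49/7.23) = 0.321

Cronbach's alpha = 0.321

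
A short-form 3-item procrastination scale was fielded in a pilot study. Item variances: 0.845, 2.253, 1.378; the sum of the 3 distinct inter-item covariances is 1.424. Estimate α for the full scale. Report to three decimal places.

α = 0.583

ΣVar(i) = 0.845 + 2.253 + 1.378 = 4.476
Sum of distinct covariances = 1.424
σ²_total = ΣVar(i) + 2·Σcov = 4.476 + 2 × 1.424 = 7.324
α = (3/2)·(1 − 4.476/7.324) = 0.583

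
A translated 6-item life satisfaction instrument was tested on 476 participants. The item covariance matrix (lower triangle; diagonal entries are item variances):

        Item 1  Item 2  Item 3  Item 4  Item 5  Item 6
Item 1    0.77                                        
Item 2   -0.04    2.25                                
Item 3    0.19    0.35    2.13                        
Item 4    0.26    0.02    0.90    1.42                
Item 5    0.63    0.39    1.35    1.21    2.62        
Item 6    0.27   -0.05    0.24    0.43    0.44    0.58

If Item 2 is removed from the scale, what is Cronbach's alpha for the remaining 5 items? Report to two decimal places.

Remaining items: Item 1, Item 3, Item 4, Item 5, Item 6 (k = 5).
Σσᵢ² = 0.77 + 2.13 + 1.42 + 2.62 + 0.58 = 7.52
σ²_total = 7.52 + 2 × 5.92 = 19.36
α (item deleted) = (5/4)·(1 − 7.52/19.36) = 0.76

Cronbach's alpha = 0.76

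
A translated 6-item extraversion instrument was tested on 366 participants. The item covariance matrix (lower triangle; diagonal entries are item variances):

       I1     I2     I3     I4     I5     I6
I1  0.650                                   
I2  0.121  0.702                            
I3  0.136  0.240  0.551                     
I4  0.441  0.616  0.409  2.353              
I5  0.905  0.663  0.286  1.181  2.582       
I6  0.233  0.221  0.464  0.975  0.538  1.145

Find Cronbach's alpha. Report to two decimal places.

Cronbach's alpha = 0.78

Σσᵢ² = 0.650 + 0.702 + 0.551 + 2.353 + 2.582 + 1.145 = 7.983
Sum of off-diagonal covariances = 7.429
total variance = 7.983 + 2 × 7.429 = 22.841
α = (k/(k−1))·(1 − Σσᵢ²/total variance) = (6/5)·(1 − 7.983/22.841) = 0.78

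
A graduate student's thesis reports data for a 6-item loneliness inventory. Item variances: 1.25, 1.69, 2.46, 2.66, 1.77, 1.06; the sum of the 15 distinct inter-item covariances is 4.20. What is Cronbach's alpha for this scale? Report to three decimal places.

sum of item variances = 1.25 + 1.69 + 2.46 + 2.66 + 1.77 + 1.06 = 10.89
Sum of distinct covariances = 4.20
Var(T) = sum of item variances + 2·Σcov = 10.89 + 2 × 4.20 = 19.29
α = (6/5)·(1 − 10.89/19.29) = 0.523

Cronbach's alpha = 0.523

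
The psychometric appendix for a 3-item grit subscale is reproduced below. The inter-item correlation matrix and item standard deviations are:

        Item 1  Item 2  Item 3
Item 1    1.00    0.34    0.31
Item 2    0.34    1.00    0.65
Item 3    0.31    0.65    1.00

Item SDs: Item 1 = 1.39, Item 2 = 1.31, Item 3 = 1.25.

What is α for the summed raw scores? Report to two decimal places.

Σσ²ᵢ = 1.39² + 1.31² + 1.25² = 5.2107
Covariances σ_ij = r_ij · s_i · s_j:
  σ(Item 1,Item 2) = 0.34 × 1.39 × 1.31 = 0.6191
  σ(Item 1,Item 3) = 0.31 × 1.39 × 1.25 = 0.5386
  σ(Item 2,Item 3) = 0.65 × 1.31 × 1.25 = 1.0644
σ²_T = Σσ²ᵢ + 2·Σσ_ij = 5.2107 + 2 × 2.2221 = 9.6549
α = (3/2)·(1 − 5.2107/9.6549) = 0.69

α = 0.69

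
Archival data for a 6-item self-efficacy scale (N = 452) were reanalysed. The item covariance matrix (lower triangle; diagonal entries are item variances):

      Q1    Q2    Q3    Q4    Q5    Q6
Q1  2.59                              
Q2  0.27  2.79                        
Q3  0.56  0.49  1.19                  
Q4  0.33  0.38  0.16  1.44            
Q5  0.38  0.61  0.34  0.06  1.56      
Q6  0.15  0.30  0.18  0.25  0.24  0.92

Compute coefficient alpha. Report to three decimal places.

coefficient alpha = 0.567

ΣVar(i) = 2.59 + 2.79 + 1.19 + 1.44 + 1.56 + 0.92 = 10.49
Sum of the distinct covariances = 4.70
σ²_total = 10.49 + 2 × 4.70 = 19.89
α = (k/(k−1))·(1 − ΣVar(i)/σ²_total) = (6/5)·(1 − 10.49/19.89) = 0.567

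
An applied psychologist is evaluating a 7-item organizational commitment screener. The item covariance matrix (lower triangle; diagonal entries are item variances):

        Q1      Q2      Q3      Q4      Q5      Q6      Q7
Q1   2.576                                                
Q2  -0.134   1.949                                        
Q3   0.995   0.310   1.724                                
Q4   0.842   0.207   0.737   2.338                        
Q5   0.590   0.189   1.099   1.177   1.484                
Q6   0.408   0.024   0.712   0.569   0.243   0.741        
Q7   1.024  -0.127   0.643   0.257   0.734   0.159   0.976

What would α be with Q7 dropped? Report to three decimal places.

α = 0.715

Remaining items: Q1, Q2, Q3, Q4, Q5, Q6 (k = 6).
ΣVar(i) = 2.576 + 1.949 + 1.724 + 2.338 + 1.484 + 0.741 = 10.812
σ²_total = 10.812 + 2 × 7.968 = 26.748
α (item deleted) = (6/5)·(1 − 10.812/26.748) = 0.715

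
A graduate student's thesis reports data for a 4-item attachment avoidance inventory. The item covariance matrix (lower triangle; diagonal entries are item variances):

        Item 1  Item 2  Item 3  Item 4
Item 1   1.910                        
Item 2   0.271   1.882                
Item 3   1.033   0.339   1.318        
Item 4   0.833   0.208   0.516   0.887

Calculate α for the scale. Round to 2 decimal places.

Σσ²ᵢ = 1.910 + 1.882 + 1.318 + 0.887 = 5.997
Σ_{i<j} σ_ij = 3.200
σ²_T = 5.997 + 2 × 3.200 = 12.397
α = (k/(k−1))·(1 − Σσ²ᵢ/σ²_T) = (4/3)·(1 − 5.997/12.397) = 0.69

α = 0.69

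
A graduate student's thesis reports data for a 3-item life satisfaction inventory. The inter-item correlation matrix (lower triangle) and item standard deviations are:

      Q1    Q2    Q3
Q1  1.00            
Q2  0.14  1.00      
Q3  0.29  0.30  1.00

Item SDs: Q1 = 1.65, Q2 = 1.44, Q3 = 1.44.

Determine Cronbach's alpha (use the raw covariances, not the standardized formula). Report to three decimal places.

Σσ²ᵢ = 1.65² + 1.44² + 1.44² = 6.8697
Covariances σ_ij = r_ij · s_i · s_j:
  σ(Q1,Q2) = 0.14 × 1.65 × 1.44 = 0.3326
  σ(Q1,Q3) = 0.29 × 1.65 × 1.44 = 0.6890
  σ(Q2,Q3) = 0.30 × 1.44 × 1.44 = 0.6221
σ²_T = Σσ²ᵢ + 2·Σσ_ij = 6.8697 + 2 × 1.6437 = 10.1571
α = (3/2)·(1 − 6.8697/10.1571) = 0.485

Cronbach's alpha = 0.485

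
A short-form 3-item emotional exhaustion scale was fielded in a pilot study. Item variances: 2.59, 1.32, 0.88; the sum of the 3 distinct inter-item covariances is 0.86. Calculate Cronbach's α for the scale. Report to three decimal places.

Cronbach's α = 0.396

Σσᵢ² = 2.59 + 1.32 + 0.88 = 4.79
Sum of distinct covariances = 0.86
Var(T) = Σσᵢ² + 2·Σcov = 4.79 + 2 × 0.86 = 6.51
α = (3/2)·(1 − 4.79/6.51) = 0.396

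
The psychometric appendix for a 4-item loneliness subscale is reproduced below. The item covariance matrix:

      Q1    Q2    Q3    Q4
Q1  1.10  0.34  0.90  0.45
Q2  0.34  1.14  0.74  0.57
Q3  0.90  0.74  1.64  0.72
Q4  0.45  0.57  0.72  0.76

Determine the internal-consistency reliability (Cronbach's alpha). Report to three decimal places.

Cronbach's alpha = 0.821

ΣVar(i) = 1.10 + 1.14 + 1.64 + 0.76 = 4.64
Sum of the distinct covariances = 3.72
Var(T) = 4.64 + 2 × 3.72 = 12.08
α = (k/(k−1))·(1 − ΣVar(i)/Var(T)) = (4/3)·(1 − 4.64/12.08) = 0.821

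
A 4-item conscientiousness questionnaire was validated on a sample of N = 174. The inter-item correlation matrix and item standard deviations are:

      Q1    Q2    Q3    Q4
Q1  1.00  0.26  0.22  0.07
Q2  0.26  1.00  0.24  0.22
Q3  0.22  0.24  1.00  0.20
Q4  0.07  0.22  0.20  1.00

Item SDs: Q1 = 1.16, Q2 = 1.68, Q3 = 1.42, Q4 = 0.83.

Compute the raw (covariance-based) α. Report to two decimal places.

α = 0.50

Σσ²ᵢ = 1.16² + 1.68² + 1.42² + 0.83² = 6.8733
Covariances σ_ij = r_ij · s_i · s_j:
  σ(Q1,Q2) = 0.26 × 1.16 × 1.68 = 0.5067
  σ(Q1,Q3) = 0.22 × 1.16 × 1.42 = 0.3624
  σ(Q1,Q4) = 0.07 × 1.16 × 0.83 = 0.0674
  σ(Q2,Q3) = 0.24 × 1.68 × 1.42 = 0.5725
  σ(Q2,Q4) = 0.22 × 1.68 × 0.83 = 0.3068
  σ(Q3,Q4) = 0.20 × 1.42 × 0.83 = 0.2357
σ²_T = Σσ²ᵢ + 2·Σσ_ij = 6.8733 + 2 × 2.0515 = 10.9763
α = (4/3)·(1 − 6.8733/10.9763) = 0.50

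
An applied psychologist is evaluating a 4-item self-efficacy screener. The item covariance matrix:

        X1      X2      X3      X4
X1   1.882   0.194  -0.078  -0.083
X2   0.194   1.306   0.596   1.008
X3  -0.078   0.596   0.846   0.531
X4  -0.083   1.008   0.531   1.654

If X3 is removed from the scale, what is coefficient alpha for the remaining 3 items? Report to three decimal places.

α = 0.474

Remaining items: X1, X2, X4 (k = 3).
Σσᵢ² = 1.882 + 1.306 + 1.654 = 4.842
σ²_T = 4.842 + 2 × 1.119 = 7.080
α (item deleted) = (3/2)·(1 − 4.842/7.080) = 0.474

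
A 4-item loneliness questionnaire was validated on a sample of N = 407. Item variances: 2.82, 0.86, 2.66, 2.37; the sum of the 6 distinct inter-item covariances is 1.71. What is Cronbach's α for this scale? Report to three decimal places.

sum of item variances = 2.82 + 0.86 + 2.66 + 2.37 = 8.71
Sum of distinct covariances = 1.71
Var(T) = sum of item variances + 2·Σcov = 8.71 + 2 × 1.71 = 12.13
α = (4/3)·(1 − 8.71/12.13) = 0.376

Cronbach's α = 0.376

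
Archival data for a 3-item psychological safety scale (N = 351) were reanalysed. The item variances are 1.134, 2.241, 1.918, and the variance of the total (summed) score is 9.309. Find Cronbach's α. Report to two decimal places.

α = 0.65

sum of item variances = 1.134 + 2.241 + 1.918 = 5.293
α = (k/(k−1))·(1 − sum of item variances/σ²_total) = (3/2)·(1 − 5.293/9.309) = 0.65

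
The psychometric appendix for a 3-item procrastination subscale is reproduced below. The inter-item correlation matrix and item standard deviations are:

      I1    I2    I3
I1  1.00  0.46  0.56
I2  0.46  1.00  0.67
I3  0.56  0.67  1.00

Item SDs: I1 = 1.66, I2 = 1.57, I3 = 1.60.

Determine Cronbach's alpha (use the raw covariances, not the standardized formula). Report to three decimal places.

Σσ²ᵢ = 1.66² + 1.57² + 1.60² = 7.7805
Covariances σ_ij = r_ij · s_i · s_j:
  σ(I1,I2) = 0.46 × 1.66 × 1.57 = 1.1989
  σ(I1,I3) = 0.56 × 1.66 × 1.60 = 1.4874
  σ(I2,I3) = 0.67 × 1.57 × 1.60 = 1.6830
σ²_T = Σσ²ᵢ + 2·Σσ_ij = 7.7805 + 2 × 4.3693 = 16.5191
α = (3/2)·(1 − 7.7805/16.5191) = 0.793

Cronbach's alpha = 0.793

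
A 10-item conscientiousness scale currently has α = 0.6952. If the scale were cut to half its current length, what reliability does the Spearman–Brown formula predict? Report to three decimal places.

Length factor m = 1/2
α' = m·α / (1 − (1−m)·α)
   = 1/2 × 0.6952 / (1 − (1 − 1/2) × 0.6952)
   = 0.3476 / 0.6524 = 0.533

predicted reliability = 0.533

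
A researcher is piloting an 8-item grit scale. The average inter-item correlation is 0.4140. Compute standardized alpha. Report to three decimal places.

α = 0.850

Standardized α = k·r̄ / (1 + (k−1)·r̄) = 8 × 0.4140 / (1 + 7 × 0.4140)
  = 3.3120 / 3.8980 = 0.850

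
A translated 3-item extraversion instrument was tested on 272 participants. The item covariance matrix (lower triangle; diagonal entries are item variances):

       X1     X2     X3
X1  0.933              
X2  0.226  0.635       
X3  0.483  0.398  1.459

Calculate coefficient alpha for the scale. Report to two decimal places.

sum of item variances = 0.933 + 0.635 + 1.459 = 3.027
Sum of the distinct covariances = 1.107
σ²_total = 3.027 + 2 × 1.107 = 5.241
α = (k/(k−1))·(1 − sum of item variances/σ²_total) = (3/2)·(1 − 3.027/5.241) = 0.63

coefficient alpha = 0.63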